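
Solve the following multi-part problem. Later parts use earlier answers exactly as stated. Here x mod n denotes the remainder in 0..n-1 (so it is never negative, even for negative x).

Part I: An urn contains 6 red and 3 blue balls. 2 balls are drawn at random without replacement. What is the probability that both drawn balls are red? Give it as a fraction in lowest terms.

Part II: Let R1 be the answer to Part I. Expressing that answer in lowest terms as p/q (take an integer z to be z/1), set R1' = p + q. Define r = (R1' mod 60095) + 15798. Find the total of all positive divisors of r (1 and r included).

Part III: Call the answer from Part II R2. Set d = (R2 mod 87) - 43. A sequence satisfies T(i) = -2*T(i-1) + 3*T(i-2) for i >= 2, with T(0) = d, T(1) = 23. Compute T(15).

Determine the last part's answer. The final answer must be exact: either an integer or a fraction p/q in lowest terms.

Part I: total draws C(9,2) = 36; favorable C(6,2) = 15; P = 5/12; answer 5/12
Part II: R1 = 5/12; threaded value p + q = 17; r = 15815; 15815 = 5 * 3163; sigma = (1 + 5) * (1 + 3163) = 6 * 3164 = 18984; answer 18984
Part III: R2 = 18984; d = -25; T(2) = -2*(23) + 3*(-25) = -121; iterating: T(2)=-121, T(3)=311, T(4)=-985, T(5)=2903, T(6)=-8761, T(7)=26231, T(8)=-78745, T(9)=236183, T(10)=-708601, T(11)=2125751, T(12)=-6377305, T(13)=19131863, T(14)=-57395641, T(15)=172186871; answer 172186871

172186871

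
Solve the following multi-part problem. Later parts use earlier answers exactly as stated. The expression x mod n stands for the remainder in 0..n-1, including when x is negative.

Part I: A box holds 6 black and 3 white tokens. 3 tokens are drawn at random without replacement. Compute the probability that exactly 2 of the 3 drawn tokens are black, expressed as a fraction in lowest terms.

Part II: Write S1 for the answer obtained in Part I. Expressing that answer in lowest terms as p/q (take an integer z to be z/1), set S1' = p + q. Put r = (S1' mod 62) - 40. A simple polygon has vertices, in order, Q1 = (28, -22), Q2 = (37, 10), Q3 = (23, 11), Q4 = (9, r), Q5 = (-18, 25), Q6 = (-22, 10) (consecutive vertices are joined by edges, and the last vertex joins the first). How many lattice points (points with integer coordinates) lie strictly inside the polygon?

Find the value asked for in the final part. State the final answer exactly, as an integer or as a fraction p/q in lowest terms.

Part I: total draws C(9,3) = 84; favorable C(6,2)*C(3,1) = 45; P = 15/28; answer 15/28
Part II: S1 = 15/28; threaded value p + q = 43; r = 3; cross terms: (28*10 - 37*-22)=1094, (37*11 - 23*10)=177, (23*3 - 9*11)=-30, (9*25 - -18*3)=279, (-18*10 - -22*25)=370, (-22*-22 - 28*10)=204; twice the area = |2094| = 2094; area = 1047; boundary points = 1 + 1 + 2 + 1 + 1 + 2 = 8; strictly interior points = area - boundary/2 + 1 = 1044; answer 1044

1044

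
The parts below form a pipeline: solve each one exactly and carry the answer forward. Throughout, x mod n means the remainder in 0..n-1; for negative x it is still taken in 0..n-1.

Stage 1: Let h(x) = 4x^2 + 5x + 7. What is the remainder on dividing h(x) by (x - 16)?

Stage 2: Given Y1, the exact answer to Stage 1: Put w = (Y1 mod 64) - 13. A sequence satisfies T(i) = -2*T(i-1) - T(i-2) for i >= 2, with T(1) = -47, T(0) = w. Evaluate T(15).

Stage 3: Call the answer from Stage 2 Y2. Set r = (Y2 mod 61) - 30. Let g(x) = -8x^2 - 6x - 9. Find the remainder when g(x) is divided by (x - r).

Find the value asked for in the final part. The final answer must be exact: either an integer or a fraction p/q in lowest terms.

Stage 1: remainder = value at the root: 4*(16)^2 + 5*(16)^1 + 7 = (1024) + (80) + (7) = 1111; answer 1111
Stage 2: Y1 = 1111; w = 10; T(2) = -2*(-47) - 1*(10) = 84; iterating: T(2)=84, T(3)=-121, T(4)=158, T(5)=-195, T(6)=232, T(7)=-269, T(8)=306, T(9)=-343, T(10)=380, T(11)=-417, T(12)=454, T(13)=-491, T(14)=528, T(15)=-565; answer -565
Stage 3: Y2 = -565; r = 15; remainder = value at the root: -8*(15)^2 - 6*(15)^1 - 9 = (-1800) + (-90) + (-9) = -1899; answer -1899

-1899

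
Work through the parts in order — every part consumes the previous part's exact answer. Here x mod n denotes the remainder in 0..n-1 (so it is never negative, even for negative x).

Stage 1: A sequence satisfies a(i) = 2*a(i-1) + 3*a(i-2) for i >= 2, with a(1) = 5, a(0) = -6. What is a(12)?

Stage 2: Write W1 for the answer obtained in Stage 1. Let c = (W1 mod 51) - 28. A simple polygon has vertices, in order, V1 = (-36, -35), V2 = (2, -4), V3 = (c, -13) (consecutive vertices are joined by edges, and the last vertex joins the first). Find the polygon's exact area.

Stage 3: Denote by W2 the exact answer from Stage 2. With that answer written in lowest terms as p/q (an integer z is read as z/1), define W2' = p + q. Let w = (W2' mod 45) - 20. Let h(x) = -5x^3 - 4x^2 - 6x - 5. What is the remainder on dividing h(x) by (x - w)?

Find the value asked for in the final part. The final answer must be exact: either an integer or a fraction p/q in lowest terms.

Stage 1: a(2) = 2*(5) + 3*(-6) = -8; iterating: a(2)=-8, a(3)=-1, a(4)=-26, a(5)=-55, a(6)=-188, a(7)=-541, a(8)=-1646, a(9)=-4915, a(10)=-14768, a(11)=-44281, a(12)=-132866; answer -132866
Stage 2: W1 = -132866; c = 12; cross terms: (-36*-4 - 2*-35)=214, (2*-13 - 12*-4)=22, (12*-35 - -36*-13)=-888; twice the area = |-652| = 652; area = 326; answer 326
Stage 3: W2 = 326; threaded value p + q = 327; w = -8; remainder = value at the root: -5*(-8)^3 - 4*(-8)^2 - 6*(-8)^1 - 5 = (2560) + (-256) + (48) + (-5) = 2347; answer 2347

2347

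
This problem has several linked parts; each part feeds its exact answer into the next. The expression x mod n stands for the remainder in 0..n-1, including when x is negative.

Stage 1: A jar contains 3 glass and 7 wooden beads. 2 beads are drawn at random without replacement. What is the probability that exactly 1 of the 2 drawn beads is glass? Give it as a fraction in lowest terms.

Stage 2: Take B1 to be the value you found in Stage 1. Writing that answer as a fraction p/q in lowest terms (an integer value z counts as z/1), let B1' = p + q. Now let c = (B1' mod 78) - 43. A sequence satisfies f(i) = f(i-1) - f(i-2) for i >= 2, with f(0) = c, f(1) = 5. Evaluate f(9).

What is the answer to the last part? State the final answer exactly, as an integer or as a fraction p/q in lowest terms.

21

Stage 1: total draws C(10,2) = 45; favorable C(3,1)*C(7,1) = 21; P = 7/15; answer 7/15
Stage 2: B1 = 7/15; threaded value p + q = 22; c = -21; f(2) = 1*(5) - 1*(-21) = 26; iterating: f(2)=26, f(3)=21, f(4)=-5, f(5)=-26, f(6)=-21, f(7)=5, f(8)=26, f(9)=21; answer 21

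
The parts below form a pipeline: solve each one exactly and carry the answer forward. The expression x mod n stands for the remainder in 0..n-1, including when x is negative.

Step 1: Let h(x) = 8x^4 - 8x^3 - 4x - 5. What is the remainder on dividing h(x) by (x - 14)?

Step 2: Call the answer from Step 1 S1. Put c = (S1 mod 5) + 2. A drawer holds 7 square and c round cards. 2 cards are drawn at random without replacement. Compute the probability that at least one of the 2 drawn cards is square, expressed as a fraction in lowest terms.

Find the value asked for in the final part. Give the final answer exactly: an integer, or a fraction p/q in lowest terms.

Step 1: remainder = value at the root: 8*(14)^4 - 8*(14)^3 - 4*(14)^1 - 5 = (307328) + (-21952) + (-56) + (-5) = 285315; answer 285315
Step 2: S1 = 285315; c = 2; total draws C(9,2) = 36; complement C(2,2) = 1; favorable 36 - 1 = 35; P = 35/36; answer 35/36

35/36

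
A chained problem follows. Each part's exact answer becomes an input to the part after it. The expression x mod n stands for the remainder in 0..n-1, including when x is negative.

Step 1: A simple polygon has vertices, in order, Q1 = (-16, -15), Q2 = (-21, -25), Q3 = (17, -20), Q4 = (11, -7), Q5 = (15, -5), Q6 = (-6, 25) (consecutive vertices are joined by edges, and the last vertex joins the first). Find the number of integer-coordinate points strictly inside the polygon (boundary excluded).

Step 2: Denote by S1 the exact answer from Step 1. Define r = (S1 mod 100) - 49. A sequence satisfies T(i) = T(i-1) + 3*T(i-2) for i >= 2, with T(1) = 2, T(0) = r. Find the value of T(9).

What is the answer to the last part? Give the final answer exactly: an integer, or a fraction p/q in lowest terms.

Step 1: cross terms: (-16*-25 - -21*-15)=85, (-21*-20 - 17*-25)=845, (17*-7 - 11*-20)=101, (11*-5 - 15*-7)=50, (15*25 - -6*-5)=345, (-6*-15 - -16*25)=490; twice the area = |1916| = 1916; area = 958; boundary points = 5 + 1 + 1 + 2 + 3 + 10 = 22; strictly interior points = area - boundary/2 + 1 = 948; answer 948
Step 2: S1 = 948; r = -1; T(2) = 1*(2) + 3*(-1) = -1; iterating: T(2)=-1, T(3)=5, T(4)=2, T(5)=17, T(6)=23, T(7)=74, T(8)=143, T(9)=365; answer 365

365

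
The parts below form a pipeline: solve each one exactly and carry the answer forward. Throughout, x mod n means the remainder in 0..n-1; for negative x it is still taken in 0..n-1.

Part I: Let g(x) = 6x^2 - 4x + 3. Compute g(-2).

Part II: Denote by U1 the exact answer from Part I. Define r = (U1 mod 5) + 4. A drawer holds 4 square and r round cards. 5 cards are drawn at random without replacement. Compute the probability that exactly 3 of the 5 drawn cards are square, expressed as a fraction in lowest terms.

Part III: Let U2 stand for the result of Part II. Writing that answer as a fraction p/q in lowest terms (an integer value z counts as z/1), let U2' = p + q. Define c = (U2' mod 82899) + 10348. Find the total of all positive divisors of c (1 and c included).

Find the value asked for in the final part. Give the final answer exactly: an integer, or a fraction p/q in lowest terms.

Part I: 6*(-2)^2 - 4*(-2)^1 + 3 = (24) + (8) + (3) = 35; answer 35
Part II: U1 = 35; r = 4; total draws C(8,5) = 56; favorable C(4,3)*C(4,2) = 24; P = 3/7; answer 3/7
Part III: U2 = 3/7; threaded value p + q = 10; c = 10358; 10358 = 2 * 5179; sigma = (1 + 2) * (1 + 5179) = 3 * 5180 = 15540; answer 15540

15540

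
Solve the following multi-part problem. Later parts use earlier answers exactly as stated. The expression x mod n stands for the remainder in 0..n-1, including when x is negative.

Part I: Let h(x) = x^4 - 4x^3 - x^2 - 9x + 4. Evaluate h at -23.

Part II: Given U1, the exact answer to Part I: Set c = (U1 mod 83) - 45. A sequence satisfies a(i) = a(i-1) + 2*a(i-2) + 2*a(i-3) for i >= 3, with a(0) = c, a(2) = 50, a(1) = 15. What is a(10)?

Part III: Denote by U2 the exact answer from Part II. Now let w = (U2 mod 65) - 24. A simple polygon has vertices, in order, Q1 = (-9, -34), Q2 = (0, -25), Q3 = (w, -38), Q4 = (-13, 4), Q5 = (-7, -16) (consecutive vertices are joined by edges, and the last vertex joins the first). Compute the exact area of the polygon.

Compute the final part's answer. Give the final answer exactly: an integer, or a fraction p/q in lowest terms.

Part I: 1*(-23)^4 - 4*(-23)^3 - 1*(-23)^2 - 9*(-23)^1 + 4 = (279841) + (48668) + (-529) + (207) + (4) = 328191; answer 328191
Part II: U1 = 328191; c = -36; a(3) = 1*(50) + 2*(15) + 2*(-36) = 8; iterating: a(3)=8, a(4)=138, a(5)=254, a(6)=546, a(7)=1330, a(8)=2930, a(9)=6682, a(10)=15202; answer 15202
Part III: U2 = 15202; w = 33; cross terms: (-9*-25 - 0*-34)=225, (0*-38 - 33*-25)=825, (33*4 - -13*-38)=-362, (-13*-16 - -7*4)=236, (-7*-34 - -9*-16)=94; twice the area = |1018| = 1018; area = 509; answer 509

509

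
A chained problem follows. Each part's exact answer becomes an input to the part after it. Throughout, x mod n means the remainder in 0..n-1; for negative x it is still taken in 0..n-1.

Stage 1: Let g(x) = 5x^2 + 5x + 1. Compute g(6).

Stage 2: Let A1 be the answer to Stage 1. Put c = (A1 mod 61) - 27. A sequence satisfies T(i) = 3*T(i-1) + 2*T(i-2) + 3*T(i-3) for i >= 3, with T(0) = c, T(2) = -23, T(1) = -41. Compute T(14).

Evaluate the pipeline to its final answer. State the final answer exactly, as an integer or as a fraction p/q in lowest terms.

Stage 1: 5*(6)^2 + 5*(6)^1 + 1 = (180) + (30) + (1) = 211; answer 211
Stage 2: A1 = 211; c = 1; T(3) = 3*(-23) + 2*(-41) + 3*(1) = -148; iterating: T(3)=-148, T(4)=-613, T(5)=-2204, T(6)=-8282, T(7)=-31093, T(8)=-116455, T(9)=-436397, T(10)=-1635380, T(11)=-6128299, T(12)=-22964848, T(13)=-86057282, T(14)=-322486439; answer -322486439

-322486439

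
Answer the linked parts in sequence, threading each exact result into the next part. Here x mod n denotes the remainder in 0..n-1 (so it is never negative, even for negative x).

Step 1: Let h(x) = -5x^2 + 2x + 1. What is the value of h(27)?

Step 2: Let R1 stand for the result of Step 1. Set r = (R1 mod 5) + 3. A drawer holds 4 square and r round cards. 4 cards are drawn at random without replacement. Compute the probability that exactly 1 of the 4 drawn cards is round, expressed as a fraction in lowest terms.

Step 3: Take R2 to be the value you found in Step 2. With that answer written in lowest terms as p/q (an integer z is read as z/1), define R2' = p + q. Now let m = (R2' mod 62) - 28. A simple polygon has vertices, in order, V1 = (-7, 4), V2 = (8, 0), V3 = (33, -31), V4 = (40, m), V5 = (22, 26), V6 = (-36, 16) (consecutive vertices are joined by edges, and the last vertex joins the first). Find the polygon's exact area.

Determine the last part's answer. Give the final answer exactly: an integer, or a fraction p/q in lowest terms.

Step 1: -5*(27)^2 + 2*(27)^1 + 1 = (-3645) + (54) + (1) = -3590; answer -3590
Step 2: R1 = -3590; r = 3; total draws C(7,4) = 35; favorable C(3,1)*C(4,3) = 12; P = 12/35; answer 12/35
Step 3: R2 = 12/35; threaded value p + q = 47; m = 19; cross terms: (-7*0 - 8*4)=-32, (8*-31 - 33*0)=-248, (33*19 - 40*-31)=1867, (40*26 - 22*19)=622, (22*16 - -36*26)=1288, (-36*4 - -7*16)=-32; twice the area = |3465| = 3465; area = 3465/2; answer 3465/2

3465/2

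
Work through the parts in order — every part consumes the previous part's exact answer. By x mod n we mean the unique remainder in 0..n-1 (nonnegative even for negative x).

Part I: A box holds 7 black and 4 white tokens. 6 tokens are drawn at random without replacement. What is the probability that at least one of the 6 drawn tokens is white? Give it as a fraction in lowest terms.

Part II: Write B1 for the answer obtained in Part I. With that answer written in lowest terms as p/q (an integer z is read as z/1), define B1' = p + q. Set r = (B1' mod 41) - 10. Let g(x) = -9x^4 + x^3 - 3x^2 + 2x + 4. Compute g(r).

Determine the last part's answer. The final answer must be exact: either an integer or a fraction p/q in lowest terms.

Part I: total draws C(11,6) = 462; complement C(7,6) = 7; favorable 462 - 7 = 455; P = 65/66; answer 65/66
Part II: B1 = 65/66; threaded value p + q = 131; r = -2; -9*(-2)^4 + 1*(-2)^3 - 3*(-2)^2 + 2*(-2)^1 + 4 = (-144) + (-8) + (-12) + (-4) + (4) = -164; answer -164

-164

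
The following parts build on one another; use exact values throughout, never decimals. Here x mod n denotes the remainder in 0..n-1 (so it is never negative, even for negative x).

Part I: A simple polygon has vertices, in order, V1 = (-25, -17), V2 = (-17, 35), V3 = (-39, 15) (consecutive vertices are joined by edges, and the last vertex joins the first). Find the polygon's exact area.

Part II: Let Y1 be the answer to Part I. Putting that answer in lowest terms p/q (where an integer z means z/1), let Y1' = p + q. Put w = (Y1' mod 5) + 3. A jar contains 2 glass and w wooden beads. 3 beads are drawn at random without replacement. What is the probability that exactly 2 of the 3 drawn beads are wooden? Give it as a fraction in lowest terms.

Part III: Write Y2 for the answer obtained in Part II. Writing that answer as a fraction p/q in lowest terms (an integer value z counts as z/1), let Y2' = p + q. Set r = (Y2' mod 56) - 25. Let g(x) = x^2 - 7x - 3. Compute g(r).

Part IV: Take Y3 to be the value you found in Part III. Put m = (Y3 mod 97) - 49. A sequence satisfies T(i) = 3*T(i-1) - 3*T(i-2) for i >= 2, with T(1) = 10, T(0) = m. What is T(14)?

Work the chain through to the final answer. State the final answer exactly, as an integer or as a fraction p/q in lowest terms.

Part I: cross terms: (-25*35 - -17*-17)=-1164, (-17*15 - -39*35)=1110, (-39*-17 - -25*15)=1038; twice the area = |984| = 984; area = 492; answer 492
Part II: Y1 = 492; threaded value p + q = 493; w = 6; total draws C(8,3) = 56; favorable C(6,2)*C(2,1) = 30; P = 15/28; answer 15/28
Part III: Y2 = 15/28; threaded value p + q = 43; r = 18; 1*(18)^2 - 7*(18)^1 - 3 = (324) + (-126) + (-3) = 195; answer 195
Part IV: Y3 = 195; m = -48; T(2) = 3*(10) - 3*(-48) = 174; iterating: T(2)=174, T(3)=492, T(4)=954, T(5)=1386, T(6)=1296, T(7)=-270, T(8)=-4698, T(9)=-13284, T(10)=-25758, T(11)=-37422, T(12)=-34992, T(13)=7290, T(14)=126846; answer 126846

126846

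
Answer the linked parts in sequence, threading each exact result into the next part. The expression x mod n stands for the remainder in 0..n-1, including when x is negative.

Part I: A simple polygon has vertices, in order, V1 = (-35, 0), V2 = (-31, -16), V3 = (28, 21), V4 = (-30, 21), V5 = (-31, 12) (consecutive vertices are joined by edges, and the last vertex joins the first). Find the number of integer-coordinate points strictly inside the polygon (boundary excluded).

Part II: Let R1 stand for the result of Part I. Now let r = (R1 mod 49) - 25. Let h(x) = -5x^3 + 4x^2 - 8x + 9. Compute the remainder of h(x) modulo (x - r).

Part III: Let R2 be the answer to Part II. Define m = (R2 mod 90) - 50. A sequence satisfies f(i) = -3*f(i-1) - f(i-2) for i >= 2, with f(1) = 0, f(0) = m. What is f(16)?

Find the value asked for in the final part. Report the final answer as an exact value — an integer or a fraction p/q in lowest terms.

-3328160

Part I: cross terms: (-35*-16 - -31*0)=560, (-31*21 - 28*-16)=-203, (28*21 - -30*21)=1218, (-30*12 - -31*21)=291, (-31*0 - -35*12)=420; twice the area = |2286| = 2286; area = 1143; boundary points = 4 + 1 + 58 + 1 + 4 = 68; strictly interior points = area - boundary/2 + 1 = 1110; answer 1110
Part II: R1 = 1110; r = 7; remainder = value at the root: -5*(7)^3 + 4*(7)^2 - 8*(7)^1 + 9 = (-1715) + (196) + (-56) + (9) = -1566; answer -1566
Part III: R2 = -1566; m = 4; f(2) = -3*(0) - 1*(4) = -4; iterating: f(2)=-4, f(3)=12, f(4)=-32, f(5)=84, f(6)=-220, f(7)=576, f(8)=-1508, f(9)=3948, f(10)=-10336, f(11)=27060, f(12)=-70844, f(13)=185472, f(14)=-485572, f(15)=1271244, f(16)=-3328160; answer -3328160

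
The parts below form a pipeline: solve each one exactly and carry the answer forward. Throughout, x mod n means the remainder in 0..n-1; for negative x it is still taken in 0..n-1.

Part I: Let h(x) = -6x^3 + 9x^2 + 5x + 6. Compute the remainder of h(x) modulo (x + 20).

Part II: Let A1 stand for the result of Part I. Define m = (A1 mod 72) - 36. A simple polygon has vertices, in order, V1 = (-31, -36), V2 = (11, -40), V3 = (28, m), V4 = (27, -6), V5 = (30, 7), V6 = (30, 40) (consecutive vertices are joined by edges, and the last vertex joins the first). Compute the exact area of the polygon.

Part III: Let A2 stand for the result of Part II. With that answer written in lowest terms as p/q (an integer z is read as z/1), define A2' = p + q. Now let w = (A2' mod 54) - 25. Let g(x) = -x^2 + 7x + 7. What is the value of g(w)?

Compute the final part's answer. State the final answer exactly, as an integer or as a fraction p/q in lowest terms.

Part I: remainder = value at the root: -6*(-20)^3 + 9*(-20)^2 + 5*(-20)^1 + 6 = (48000) + (3600) + (-100) + (6) = 51506; answer 51506
Part II: A1 = 51506; m = -10; cross terms: (-31*-40 - 11*-36)=1636, (11*-10 - 28*-40)=1010, (28*-6 - 27*-10)=102, (27*7 - 30*-6)=369, (30*40 - 30*7)=990, (30*-36 - -31*40)=160; twice the area = |4267| = 4267; area = 4267/2; answer 4267/2
Part III: A2 = 4267/2; threaded value p + q = 4269; w = -22; -1*(-22)^2 + 7*(-22)^1 + 7 = (-484) + (-154) + (7) = -631; answer -631

-631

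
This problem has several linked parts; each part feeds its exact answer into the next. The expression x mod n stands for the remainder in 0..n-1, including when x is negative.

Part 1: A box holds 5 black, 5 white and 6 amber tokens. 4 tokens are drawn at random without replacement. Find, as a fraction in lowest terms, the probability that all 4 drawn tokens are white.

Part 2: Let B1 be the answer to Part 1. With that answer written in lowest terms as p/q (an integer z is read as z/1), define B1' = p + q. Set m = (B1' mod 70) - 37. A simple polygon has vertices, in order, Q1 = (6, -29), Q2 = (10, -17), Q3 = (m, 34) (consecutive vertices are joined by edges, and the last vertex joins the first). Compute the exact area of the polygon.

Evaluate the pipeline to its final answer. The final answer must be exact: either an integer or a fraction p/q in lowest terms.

294

Part 1: total draws C(16,4) = 1820; favorable C(5,4) = 5; P = 1/364; answer 1/364
Part 2: B1 = 1/364; threaded value p + q = 365; m = -22; cross terms: (6*-17 - 10*-29)=188, (10*34 - -22*-17)=-34, (-22*-29 - 6*34)=434; twice the area = |588| = 588; area = 294; answer 294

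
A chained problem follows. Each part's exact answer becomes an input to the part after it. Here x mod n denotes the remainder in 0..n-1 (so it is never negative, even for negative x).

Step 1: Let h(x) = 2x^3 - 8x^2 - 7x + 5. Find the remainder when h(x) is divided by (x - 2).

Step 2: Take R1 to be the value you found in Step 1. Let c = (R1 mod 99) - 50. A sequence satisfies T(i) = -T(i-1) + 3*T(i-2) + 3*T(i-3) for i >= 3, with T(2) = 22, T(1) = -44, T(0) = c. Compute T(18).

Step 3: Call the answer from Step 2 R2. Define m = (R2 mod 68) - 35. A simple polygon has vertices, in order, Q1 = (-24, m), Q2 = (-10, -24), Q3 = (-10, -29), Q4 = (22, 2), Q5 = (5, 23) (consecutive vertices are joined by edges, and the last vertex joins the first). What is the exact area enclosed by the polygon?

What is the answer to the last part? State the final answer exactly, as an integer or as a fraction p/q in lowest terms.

Step 1: remainder = value at the root: 2*(2)^3 - 8*(2)^2 - 7*(2)^1 + 5 = (16) + (-32) + (-14) + (5) = -25; answer -25
Step 2: R1 = -25; c = 24; T(3) = -1*(22) + 3*(-44) + 3*(24) = -82; iterating: T(3)=-82, T(4)=16, T(5)=-196, T(6)=-2, T(7)=-538, T(8)=-56, T(9)=-1564, T(10)=-218, T(11)=-4642, T(12)=-704, T(13)=-13876, T(14)=-2162, T(15)=-41578, T(16)=-6536, T(17)=-124684, T(18)=-19658; answer -19658
Step 3: R2 = -19658; m = 27; cross terms: (-24*-24 - -10*27)=846, (-10*-29 - -10*-24)=50, (-10*2 - 22*-29)=618, (22*23 - 5*2)=496, (5*27 - -24*23)=687; twice the area = |2697| = 2697; area = 2697/2; answer 2697/2

2697/2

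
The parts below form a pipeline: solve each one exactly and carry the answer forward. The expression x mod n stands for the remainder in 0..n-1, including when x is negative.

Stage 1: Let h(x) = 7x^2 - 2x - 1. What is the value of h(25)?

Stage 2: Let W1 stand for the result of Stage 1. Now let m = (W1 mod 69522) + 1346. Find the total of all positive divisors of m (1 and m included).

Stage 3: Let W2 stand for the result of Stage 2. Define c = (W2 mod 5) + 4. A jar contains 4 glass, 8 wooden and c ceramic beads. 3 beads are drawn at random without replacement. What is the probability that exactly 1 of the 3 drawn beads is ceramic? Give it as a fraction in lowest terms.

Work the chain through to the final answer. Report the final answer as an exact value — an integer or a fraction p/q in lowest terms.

Stage 1: 7*(25)^2 - 2*(25)^1 - 1 = (4375) + (-50) + (-1) = 4324; answer 4324
Stage 2: W1 = 4324; m = 5670; 5670 = 2 * 3^4 * 5 * 7; sigma = (1 + 2) * (1 + 3 + 9 + 27 + 81) * (1 + 5) * (1 + 7) = 3 * 121 * 6 * 8 = 17424; answer 17424
Stage 3: W2 = 17424; c = 8; total draws C(20,3) = 1140; favorable C(8,1)*C(12,2) = 528; P = 44/95; answer 44/95

44/95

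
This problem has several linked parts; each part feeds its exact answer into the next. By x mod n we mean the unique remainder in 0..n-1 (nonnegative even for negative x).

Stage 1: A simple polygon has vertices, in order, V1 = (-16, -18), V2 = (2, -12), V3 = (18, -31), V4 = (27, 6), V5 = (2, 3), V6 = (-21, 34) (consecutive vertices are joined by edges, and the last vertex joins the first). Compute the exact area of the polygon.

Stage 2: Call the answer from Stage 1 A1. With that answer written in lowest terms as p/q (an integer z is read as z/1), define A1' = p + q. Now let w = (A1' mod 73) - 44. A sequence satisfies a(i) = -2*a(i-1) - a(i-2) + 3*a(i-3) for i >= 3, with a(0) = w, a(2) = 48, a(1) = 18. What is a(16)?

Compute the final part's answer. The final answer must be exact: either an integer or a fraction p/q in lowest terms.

-332880

Stage 1: cross terms: (-16*-12 - 2*-18)=228, (2*-31 - 18*-12)=154, (18*6 - 27*-31)=945, (27*3 - 2*6)=69, (2*34 - -21*3)=131, (-21*-18 - -16*34)=922; twice the area = |2449| = 2449; area = 2449/2; answer 2449/2
Stage 2: A1 = 2449/2; threaded value p + q = 2451; w = -2; a(3) = -2*(48) - 1*(18) + 3*(-2) = -120; iterating: a(3)=-120, a(4)=246, a(5)=-228, a(6)=-150, a(7)=1266, a(8)=-3066, a(9)=4416, a(10)=-1968, a(11)=-9678, a(12)=34572, a(13)=-65370, a(14)=67134, a(15)=34818, a(16)=-332880; answer -332880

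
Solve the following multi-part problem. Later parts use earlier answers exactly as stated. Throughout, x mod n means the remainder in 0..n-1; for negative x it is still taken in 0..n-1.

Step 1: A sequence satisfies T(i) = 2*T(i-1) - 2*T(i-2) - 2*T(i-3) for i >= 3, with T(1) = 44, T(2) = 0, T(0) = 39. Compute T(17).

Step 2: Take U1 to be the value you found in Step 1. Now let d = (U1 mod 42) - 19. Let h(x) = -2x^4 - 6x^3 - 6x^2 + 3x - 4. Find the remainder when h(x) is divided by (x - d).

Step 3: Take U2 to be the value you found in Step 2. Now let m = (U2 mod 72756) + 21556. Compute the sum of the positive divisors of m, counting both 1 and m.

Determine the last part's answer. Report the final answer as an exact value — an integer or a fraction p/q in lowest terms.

34848

Step 1: T(3) = 2*(0) - 2*(44) - 2*(39) = -166; iterating: T(3)=-166, T(4)=-420, T(5)=-508, T(6)=156, T(7)=2168, T(8)=5040, T(9)=5432, T(10)=-3552, T(11)=-28048, T(12)=-59856, T(13)=-56512, T(14)=62784, T(15)=358304, T(16)=704064, T(17)=565952; answer 565952
Step 2: U1 = 565952; d = -17; remainder = value at the root: -2*(-17)^4 - 6*(-17)^3 - 6*(-17)^2 + 3*(-17)^1 - 4 = (-167042) + (29478) + (-1734) + (-51) + (-4) = -139353; answer -139353
Step 3: U2 = -139353; m = 27715; 27715 = 5 * 23 * 241; sigma = (1 + 5) * (1 + 23) * (1 + 241) = 6 * 24 * 242 = 34848; answer 34848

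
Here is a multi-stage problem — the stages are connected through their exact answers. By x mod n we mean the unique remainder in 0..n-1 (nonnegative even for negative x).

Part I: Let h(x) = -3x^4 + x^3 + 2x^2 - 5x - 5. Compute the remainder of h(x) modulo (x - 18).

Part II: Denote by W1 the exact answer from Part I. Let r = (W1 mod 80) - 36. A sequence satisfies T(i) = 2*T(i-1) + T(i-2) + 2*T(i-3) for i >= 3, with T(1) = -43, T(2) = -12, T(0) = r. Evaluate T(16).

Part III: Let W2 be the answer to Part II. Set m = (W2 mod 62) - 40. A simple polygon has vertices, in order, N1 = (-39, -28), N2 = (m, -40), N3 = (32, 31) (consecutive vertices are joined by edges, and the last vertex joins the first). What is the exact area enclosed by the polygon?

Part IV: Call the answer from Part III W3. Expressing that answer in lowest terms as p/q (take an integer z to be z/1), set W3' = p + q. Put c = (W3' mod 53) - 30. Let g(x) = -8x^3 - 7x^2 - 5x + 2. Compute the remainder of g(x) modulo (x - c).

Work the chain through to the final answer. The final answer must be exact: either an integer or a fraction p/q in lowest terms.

Part I: remainder = value at the root: -3*(18)^4 + 1*(18)^3 + 2*(18)^2 - 5*(18)^1 - 5 = (-314928) + (5832) + (648) + (-90) + (-5) = -308543; answer -308543
Part II: W1 = -308543; r = -19; T(3) = 2*(-12) + 1*(-43) + 2*(-19) = -105; iterating: T(3)=-105, T(4)=-308, T(5)=-745, T(6)=-2008, T(7)=-5377, T(8)=-14252, T(9)=-37897, T(10)=-100800, T(11)=-268001, T(12)=-712596, T(13)=-1894793, T(14)=-5038184, T(15)=-13396353, T(16)=-35620476; answer -35620476
Part III: W2 = -35620476; m = -28; cross terms: (-39*-40 - -28*-28)=776, (-28*31 - 32*-40)=412, (32*-28 - -39*31)=313; twice the area = |1501| = 1501; area = 1501/2; answer 1501/2
Part IV: W3 = 1501/2; threaded value p + q = 1503; c = -11; remainder = value at the root: -8*(-11)^3 - 7*(-11)^2 - 5*(-11)^1 + 2 = (10648) + (-847) + (55) + (2) = 9858; answer 9858

9858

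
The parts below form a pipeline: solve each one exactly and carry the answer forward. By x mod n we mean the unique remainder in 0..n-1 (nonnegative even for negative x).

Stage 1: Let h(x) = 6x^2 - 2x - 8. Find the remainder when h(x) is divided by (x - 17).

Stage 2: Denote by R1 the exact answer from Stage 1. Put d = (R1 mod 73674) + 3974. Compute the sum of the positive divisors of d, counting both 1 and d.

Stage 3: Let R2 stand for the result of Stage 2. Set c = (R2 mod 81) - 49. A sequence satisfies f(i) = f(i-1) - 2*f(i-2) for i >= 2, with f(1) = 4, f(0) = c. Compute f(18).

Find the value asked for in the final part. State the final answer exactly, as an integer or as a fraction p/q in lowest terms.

Stage 1: remainder = value at the root: 6*(17)^2 - 2*(17)^1 - 8 = (1734) + (-34) + (-8) = 1692; answer 1692
Stage 2: R1 = 1692; d = 5666; 5666 = 2 * 2833; sigma = (1 + 2) * (1 + 2833) = 3 * 2834 = 8502; answer 8502
Stage 3: R2 = 8502; c = 29; f(2) = 1*(4) - 2*(29) = -54; iterating: f(2)=-54, f(3)=-62, f(4)=46, f(5)=170, f(6)=78, f(7)=-262, f(8)=-418, f(9)=106, f(10)=942, f(11)=730, f(12)=-1154, f(13)=-2614, f(14)=-306, f(15)=4922, f(16)=5534, f(17)=-4310, f(18)=-15378; answer -15378

-15378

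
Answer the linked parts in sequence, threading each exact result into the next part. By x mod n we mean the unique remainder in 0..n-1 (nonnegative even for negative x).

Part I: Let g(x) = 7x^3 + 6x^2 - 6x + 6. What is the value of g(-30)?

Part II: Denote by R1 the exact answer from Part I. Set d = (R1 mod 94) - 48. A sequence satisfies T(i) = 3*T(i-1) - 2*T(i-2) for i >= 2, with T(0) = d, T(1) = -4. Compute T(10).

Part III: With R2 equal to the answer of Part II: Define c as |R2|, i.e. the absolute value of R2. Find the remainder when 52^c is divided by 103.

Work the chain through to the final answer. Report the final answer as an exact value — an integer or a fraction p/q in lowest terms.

15

Part I: 7*(-30)^3 + 6*(-30)^2 - 6*(-30)^1 + 6 = (-189000) + (5400) + (180) + (6) = -183414; answer -183414
Part II: R1 = -183414; d = 26; T(2) = 3*(-4) - 2*(26) = -64; iterating: T(2)=-64, T(3)=-184, T(4)=-424, T(5)=-904, T(6)=-1864, T(7)=-3784, T(8)=-7624, T(9)=-15304, T(10)=-30664; answer -30664
Part III: R2 = -30664; c = 30664; squarings mod 103: 52^1=52, 52^2=26, 52^4=58, 52^8=68, 52^16=92, 52^32=18, 52^64=15, 52^128=19, 52^256=52, 52^512=26, 52^1024=58, 52^2048=68, 52^4096=92, 52^8192=18, 52^16384=15; 52^30664 = 52^8 * 52^64 * 52^128 * 52^256 * 52^512 * 52^1024 * 52^4096 * 52^8192 * 52^16384 = 15 (mod 103); answer 15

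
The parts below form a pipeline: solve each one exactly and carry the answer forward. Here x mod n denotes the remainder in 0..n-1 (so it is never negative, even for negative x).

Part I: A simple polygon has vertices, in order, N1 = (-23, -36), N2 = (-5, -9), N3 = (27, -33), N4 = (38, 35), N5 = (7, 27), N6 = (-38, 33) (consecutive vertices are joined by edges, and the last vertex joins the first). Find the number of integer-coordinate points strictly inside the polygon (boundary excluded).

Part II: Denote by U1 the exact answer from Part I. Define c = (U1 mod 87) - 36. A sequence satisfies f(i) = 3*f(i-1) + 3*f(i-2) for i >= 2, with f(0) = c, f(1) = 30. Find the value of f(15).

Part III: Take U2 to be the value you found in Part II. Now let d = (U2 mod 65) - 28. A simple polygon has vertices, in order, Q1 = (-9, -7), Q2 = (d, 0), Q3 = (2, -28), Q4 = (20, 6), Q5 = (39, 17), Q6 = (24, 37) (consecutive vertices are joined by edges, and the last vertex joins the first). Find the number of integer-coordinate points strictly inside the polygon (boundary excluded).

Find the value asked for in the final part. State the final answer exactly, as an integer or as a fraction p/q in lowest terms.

1075

Part I: cross terms: (-23*-9 - -5*-36)=27, (-5*-33 - 27*-9)=408, (27*35 - 38*-33)=2199, (38*27 - 7*35)=781, (7*33 - -38*27)=1257, (-38*-36 - -23*33)=2127; twice the area = |6799| = 6799; area = 6799/2; boundary points = 9 + 8 + 1 + 1 + 3 + 3 = 25; strictly interior points = area - boundary/2 + 1 = 3388; answer 3388
Part II: U1 = 3388; c = 46; f(2) = 3*(30) + 3*(46) = 228; iterating: f(2)=228, f(3)=774, f(4)=3006, f(5)=11340, f(6)=43038, f(7)=163134, f(8)=618516, f(9)=2344950, f(10)=8890398, f(11)=33706044, f(12)=127789326, f(13)=484486110, f(14)=1836826308, f(15)=6963937254; answer 6963937254
Part III: U2 = 6963937254; d = -14; cross terms: (-9*0 - -14*-7)=-98, (-14*-28 - 2*0)=392, (2*6 - 20*-28)=572, (20*17 - 39*6)=106, (39*37 - 24*17)=1035, (24*-7 - -9*37)=165; twice the area = |2172| = 2172; area = 1086; boundary points = 1 + 4 + 2 + 1 + 5 + 11 = 24; strictly interior points = area - boundary/2 + 1 = 1075; answer 1075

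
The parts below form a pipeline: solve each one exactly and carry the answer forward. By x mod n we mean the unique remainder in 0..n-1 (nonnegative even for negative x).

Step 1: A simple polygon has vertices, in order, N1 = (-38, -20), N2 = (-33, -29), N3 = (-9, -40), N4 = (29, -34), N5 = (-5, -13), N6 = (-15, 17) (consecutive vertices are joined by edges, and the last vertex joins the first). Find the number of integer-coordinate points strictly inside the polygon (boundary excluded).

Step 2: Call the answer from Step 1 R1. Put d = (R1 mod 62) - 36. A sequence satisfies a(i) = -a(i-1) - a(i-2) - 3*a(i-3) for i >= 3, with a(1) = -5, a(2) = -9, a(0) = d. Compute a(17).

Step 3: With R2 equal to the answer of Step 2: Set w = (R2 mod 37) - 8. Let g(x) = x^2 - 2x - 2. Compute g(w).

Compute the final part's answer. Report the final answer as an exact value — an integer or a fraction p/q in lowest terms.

Step 1: cross terms: (-38*-29 - -33*-20)=442, (-33*-40 - -9*-29)=1059, (-9*-34 - 29*-40)=1466, (29*-13 - -5*-34)=-547, (-5*17 - -15*-13)=-280, (-15*-20 - -38*17)=946; twice the area = |3086| = 3086; area = 1543; boundary points = 1 + 1 + 2 + 1 + 10 + 1 = 16; strictly interior points = area - boundary/2 + 1 = 1536; answer 1536
Step 2: R1 = 1536; d = 12; a(3) = -1*(-9) - 1*(-5) - 3*(12) = -22; iterating: a(3)=-22, a(4)=46, a(5)=3, a(6)=17, a(7)=-158, a(8)=132, a(9)=-25, a(10)=367, a(11)=-738, a(12)=446, a(13)=-809, a(14)=2577, a(15)=-3106, a(16)=2956, a(17)=-7581; answer -7581
Step 3: R2 = -7581; w = -4; 1*(-4)^2 - 2*(-4)^1 - 2 = (16) + (8) + (-2) = 22; answer 22

22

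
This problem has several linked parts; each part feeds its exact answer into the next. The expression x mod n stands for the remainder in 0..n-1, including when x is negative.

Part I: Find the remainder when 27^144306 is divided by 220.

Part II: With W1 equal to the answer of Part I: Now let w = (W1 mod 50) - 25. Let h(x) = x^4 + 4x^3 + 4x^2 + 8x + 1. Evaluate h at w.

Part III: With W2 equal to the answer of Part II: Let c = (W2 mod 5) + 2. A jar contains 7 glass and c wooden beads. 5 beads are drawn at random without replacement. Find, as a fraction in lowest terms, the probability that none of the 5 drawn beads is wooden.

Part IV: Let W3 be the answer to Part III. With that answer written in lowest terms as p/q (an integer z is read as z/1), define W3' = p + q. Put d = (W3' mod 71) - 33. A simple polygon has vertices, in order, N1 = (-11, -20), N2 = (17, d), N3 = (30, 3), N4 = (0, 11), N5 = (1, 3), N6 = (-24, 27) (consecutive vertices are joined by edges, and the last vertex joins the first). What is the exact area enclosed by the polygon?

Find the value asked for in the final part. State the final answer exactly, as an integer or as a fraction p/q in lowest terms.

2529/2

Part I: squarings mod 220: 27^1=27, 27^2=69, 27^4=141, 27^8=81, 27^16=181, 27^32=201, 27^64=141, 27^128=81, 27^256=181, 27^512=201, 27^1024=141, 27^2048=81, 27^4096=181, 27^8192=201, 27^16384=141, 27^32768=81, 27^65536=181, 27^131072=201; 27^144306 = 27^2 * 27^16 * 27^32 * 27^128 * 27^256 * 27^512 * 27^4096 * 27^8192 * 27^131072 = 49 (mod 220); answer 49
Part II: W1 = 49; w = 24; 1*(24)^4 + 4*(24)^3 + 4*(24)^2 + 8*(24)^1 + 1 = (331776) + (55296) + (2304) + (192) + (1) = 389569; answer 389569
Part III: W2 = 389569; c = 6; total draws C(13,5) = 1287; favorable C(7,5) = 21; P = 7/429; answer 7/429
Part IV: W3 = 7/429; threaded value p + q = 436; d = -23; cross terms: (-11*-23 - 17*-20)=593, (17*3 - 30*-23)=741, (30*11 - 0*3)=330, (0*3 - 1*11)=-11, (1*27 - -24*3)=99, (-24*-20 - -11*27)=777; twice the area = |2529| = 2529; area = 2529/2; answer 2529/2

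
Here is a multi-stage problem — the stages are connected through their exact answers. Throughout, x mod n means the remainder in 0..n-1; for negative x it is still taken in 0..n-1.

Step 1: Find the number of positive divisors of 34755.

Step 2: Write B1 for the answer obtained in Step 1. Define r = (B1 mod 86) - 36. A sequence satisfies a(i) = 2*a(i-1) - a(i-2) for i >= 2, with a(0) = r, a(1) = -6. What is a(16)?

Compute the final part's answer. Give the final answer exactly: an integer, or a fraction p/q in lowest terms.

Step 1: 34755 = 3 * 5 * 7 * 331; number of divisors = (1+1) * (1+1) * (1+1) * (1+1) = 16; answer 16
Step 2: B1 = 16; r = -20; a(2) = 2*(-6) - 1*(-20) = 8; iterating: a(2)=8, a(3)=22, a(4)=36, a(5)=50, a(6)=64, a(7)=78, a(8)=92, a(9)=106, a(10)=120, a(11)=134, a(12)=148, a(13)=162, a(14)=176, a(15)=190, a(16)=204; answer 204

204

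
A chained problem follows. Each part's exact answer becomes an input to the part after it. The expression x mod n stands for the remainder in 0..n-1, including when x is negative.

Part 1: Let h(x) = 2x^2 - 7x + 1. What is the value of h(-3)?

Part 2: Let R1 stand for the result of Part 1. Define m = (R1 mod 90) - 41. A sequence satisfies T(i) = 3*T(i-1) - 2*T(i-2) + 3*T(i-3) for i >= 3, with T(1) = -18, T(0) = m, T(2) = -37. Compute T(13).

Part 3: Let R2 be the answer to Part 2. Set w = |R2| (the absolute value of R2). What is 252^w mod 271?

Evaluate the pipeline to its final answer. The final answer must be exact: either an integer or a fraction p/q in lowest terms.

10

Part 1: 2*(-3)^2 - 7*(-3)^1 + 1 = (18) + (21) + (1) = 40; answer 40
Part 2: R1 = 40; m = -1; T(3) = 3*(-37) - 2*(-18) + 3*(-1) = -78; iterating: T(3)=-78, T(4)=-214, T(5)=-597, T(6)=-1597, T(7)=-4239, T(8)=-11314, T(9)=-30255, T(10)=-80854, T(11)=-215994, T(12)=-577039, T(13)=-1541691; answer -1541691
Part 3: R2 = -1541691; w = 1541691; squarings mod 271: 252^1=252, 252^2=90, 252^4=241, 252^8=87, 252^16=252, 252^32=90, 252^64=241, 252^128=87, 252^256=252, 252^512=90, 252^1024=241, 252^2048=87, 252^4096=252, 252^8192=90, 252^16384=241, 252^32768=87, 252^65536=252, 252^131072=90, 252^262144=241, 252^524288=87, 252^1048576=252; 252^1541691 = 252^1 * 252^2 * 252^8 * 252^16 * 252^32 * 252^512 * 252^1024 * 252^32768 * 252^65536 * 252^131072 * 252^262144 * 252^1048576 = 10 (mod 271); answer 10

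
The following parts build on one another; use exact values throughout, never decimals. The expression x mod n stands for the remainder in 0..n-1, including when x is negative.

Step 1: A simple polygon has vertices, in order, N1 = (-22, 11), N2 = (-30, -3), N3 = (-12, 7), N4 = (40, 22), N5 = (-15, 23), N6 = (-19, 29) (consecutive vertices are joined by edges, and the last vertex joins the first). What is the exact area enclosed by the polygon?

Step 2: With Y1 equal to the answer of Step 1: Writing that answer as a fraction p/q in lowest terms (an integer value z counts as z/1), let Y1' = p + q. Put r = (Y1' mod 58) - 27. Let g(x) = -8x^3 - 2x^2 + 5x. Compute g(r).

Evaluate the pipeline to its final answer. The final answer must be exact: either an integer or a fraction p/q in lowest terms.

21490

Step 1: cross terms: (-22*-3 - -30*11)=396, (-30*7 - -12*-3)=-246, (-12*22 - 40*7)=-544, (40*23 - -15*22)=1250, (-15*29 - -19*23)=2, (-19*11 - -22*29)=429; twice the area = |1287| = 1287; area = 1287/2; answer 1287/2
Step 2: Y1 = 1287/2; threaded value p + q = 1289; r = -14; -8*(-14)^3 - 2*(-14)^2 + 5*(-14)^1 = (21952) + (-392) + (-70) = 21490; answer 21490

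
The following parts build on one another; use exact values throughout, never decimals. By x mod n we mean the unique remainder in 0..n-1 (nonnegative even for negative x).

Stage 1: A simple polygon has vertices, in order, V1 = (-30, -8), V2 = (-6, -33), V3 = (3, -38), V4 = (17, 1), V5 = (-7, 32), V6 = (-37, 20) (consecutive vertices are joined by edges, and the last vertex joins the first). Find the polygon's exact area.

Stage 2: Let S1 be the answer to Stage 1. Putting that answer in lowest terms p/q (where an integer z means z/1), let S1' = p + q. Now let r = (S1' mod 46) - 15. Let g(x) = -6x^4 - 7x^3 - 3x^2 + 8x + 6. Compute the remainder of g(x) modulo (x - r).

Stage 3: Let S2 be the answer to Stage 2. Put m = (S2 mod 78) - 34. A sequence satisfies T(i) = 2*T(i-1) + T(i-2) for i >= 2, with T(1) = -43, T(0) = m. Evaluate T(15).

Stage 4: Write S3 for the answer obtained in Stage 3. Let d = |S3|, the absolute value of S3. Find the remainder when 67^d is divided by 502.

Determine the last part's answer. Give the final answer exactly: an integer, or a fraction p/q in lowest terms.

299

Stage 1: cross terms: (-30*-33 - -6*-8)=942, (-6*-38 - 3*-33)=327, (3*1 - 17*-38)=649, (17*32 - -7*1)=551, (-7*20 - -37*32)=1044, (-37*-8 - -30*20)=896; twice the area = |4409| = 4409; area = 4409/2; answer 4409/2
Stage 2: S1 = 4409/2; threaded value p + q = 4411; r = 26; remainder = value at the root: -6*(26)^4 - 7*(26)^3 - 3*(26)^2 + 8*(26)^1 + 6 = (-2741856) + (-123032) + (-2028) + (208) + (6) = -2866702; answer -2866702
Stage 3: S2 = -2866702; m = -2; T(2) = 2*(-43) + 1*(-2) = -88; iterating: T(2)=-88, T(3)=-219, T(4)=-526, T(5)=-1271, T(6)=-3068, T(7)=-7407, T(8)=-17882, T(9)=-43171, T(10)=-104224, T(11)=-251619, T(12)=-607462, T(13)=-1466543, T(14)=-3540548, T(15)=-8547639; answer -8547639
Stage 4: S3 = -8547639; d = 8547639; squarings mod 502: 67^1=67, 67^2=473, 67^4=339, 67^8=465, 67^16=365, 67^32=195, 67^64=375, 67^128=65, 67^256=209, 67^512=7, 67^1024=49, 67^2048=393, 67^4096=335, 67^8192=279, 67^16384=31, 67^32768=459, 67^65536=343, 67^131072=181, 67^262144=131, 67^524288=93, 67^1048576=115, 67^2097152=173, 67^4194304=311, 67^8388608=337; 67^8547639 = 67^1 * 67^2 * 67^4 * 67^16 * 67^32 * 67^256 * 67^1024 * 67^2048 * 67^8192 * 67^16384 * 67^131072 * 67^8388608 = 299 (mod 502); answer 299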